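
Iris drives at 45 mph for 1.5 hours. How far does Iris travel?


Use the formula: distance = speed x time
Speed = 45 mph, Time = 1.5 hours
45 x 1.5 = 67.5 miles

67.5 miles


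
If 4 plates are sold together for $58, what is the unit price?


Total cost: $58
Number of items: 4
Unit price: $58 / 4 = $14.50

$14.50


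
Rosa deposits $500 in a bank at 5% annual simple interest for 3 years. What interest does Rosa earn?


Use the formula I = P x R x T / 100
P x R x T = 500 x 5 x 3 = 7500
I = 7500 / 100 = $75

$75


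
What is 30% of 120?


Convert percentage to decimal:
30% = 0.3
Multiply:
120 x 0.3 = 36

36


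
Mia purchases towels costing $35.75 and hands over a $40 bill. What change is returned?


Start with the amount paid:
$40
Subtract the price:
$40 - $35.75 = $4.25

$4.25


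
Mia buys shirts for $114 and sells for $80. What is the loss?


Selling price = $80
Cost price = $114
Loss = cost price - selling price:
Loss = $114 - $80 = $34

$34


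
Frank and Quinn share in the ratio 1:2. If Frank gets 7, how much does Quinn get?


Find the multiplier:
7 / 1 = 7
Apply to Quinn's share:
2 x 7 = 14

14


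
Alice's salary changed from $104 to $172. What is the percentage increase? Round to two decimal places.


Find the absolute change:
|172 - 104| = 68
Divide by original and multiply by 100:
68 / 104 x 100 = 65.3846...% ≈ 65.38%

65.38%


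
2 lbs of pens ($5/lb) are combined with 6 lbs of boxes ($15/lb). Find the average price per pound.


Cost of pens:
2 x $5 = $10
Cost of boxes:
6 x $15 = $90
Total cost: $10 + $90 = $100
Total weight: 8 lbs
Average: $100 / 8 = $12.50/lb

$12.50/lb


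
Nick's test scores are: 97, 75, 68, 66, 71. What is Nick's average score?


Add the scores:
97 + 75 + 68 + 66 + 71 = 377
Divide by the number of tests:
377 / 5 = 75.4

75.4


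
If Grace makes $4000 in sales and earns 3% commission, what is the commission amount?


Convert rate to decimal:
3% = 0.03
Multiply by sales:
$4000 x 0.03 = $120

$120


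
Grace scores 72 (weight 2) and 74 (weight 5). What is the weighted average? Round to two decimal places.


Weighted sum:
2 x 72 + 5 x 74 = 514
Total weight:
2 + 5 = 7
Weighted average:
514 / 7 = 73.4285... ≈ 73.43

73.43


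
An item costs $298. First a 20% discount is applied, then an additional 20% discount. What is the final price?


First discount:
20% of $298 = $59.60
Price after first discount:
$298 - $59.60 = $238.40
Second discount:
20% of $238.40 = $47.68
Final price:
$238.40 - $47.68 = $190.72

$190.72


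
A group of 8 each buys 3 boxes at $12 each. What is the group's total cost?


Cost per person:
3 x $12 = $36
Group total:
8 x $36 = $288

$288


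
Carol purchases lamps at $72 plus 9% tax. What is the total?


Calculate the tax:
9% of $72 = $6.48
Add tax to price:
$72 + $6.48 = $78.48

$78.48


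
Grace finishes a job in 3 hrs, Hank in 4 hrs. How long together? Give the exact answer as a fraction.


Grace's rate: 1/3 of the job per hour
Hank's rate: 1/4 of the job per hour
Combined rate: 1/3 + 1/4 = 7/12 per hour
Time = 1 / (7/12) = 12/7 hours (≈ 1.71 hours)

12/7 hours


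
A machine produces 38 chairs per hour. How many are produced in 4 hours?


Production rate: 38 chairs per hour
Time: 4 hours
Total: 38 x 4 = 152 chairs

152 chairs


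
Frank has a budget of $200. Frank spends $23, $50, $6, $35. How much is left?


Add up expenses:
$23 + $50 + $6 + $35 = $114
Subtract from budget:
$200 - $114 = $86

$86


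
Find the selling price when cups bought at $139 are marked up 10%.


Calculate the markup amount:
10% of $139 = $13.90
Add to cost:
$139 + $13.90 = $152.90

$152.90


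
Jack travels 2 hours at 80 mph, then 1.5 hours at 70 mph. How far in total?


Leg 1 distance:
80 x 2 = 160 miles
Leg 2 distance:
70 x 1.5 = 105 miles
Total distance:
160 + 105 = 265 miles

265 miles


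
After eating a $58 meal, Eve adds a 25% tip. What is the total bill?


Calculate the tip:
25% of $58 = $14.50
Add tip to meal cost:
$58 + $14.50 = $72.50

$72.50


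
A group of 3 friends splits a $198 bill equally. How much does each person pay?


Total bill: $198
Number of people: 3
Each pays: $198 / 3 = $66

$66


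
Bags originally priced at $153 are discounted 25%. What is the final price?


Calculate the discount amount:
25% of $153 = $38.25
Subtract from original:
$153 - $38.25 = $114.75

$114.75


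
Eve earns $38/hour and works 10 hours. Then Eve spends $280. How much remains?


Calculate earnings:
10 x $38 = $380
Subtract spending:
$380 - $280 = $100

$100


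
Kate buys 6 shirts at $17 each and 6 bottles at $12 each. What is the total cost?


Cost of shirts:
6 x $17 = $102
Cost of bottles:
6 x $12 = $72
Add both:
$102 + $72 = $174

$174


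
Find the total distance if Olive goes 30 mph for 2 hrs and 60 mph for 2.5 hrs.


Leg 1 distance:
30 x 2 = 60 miles
Leg 2 distance:
60 x 2.5 = 150 miles
Total distance:
60 + 150 = 210 miles

210 miles


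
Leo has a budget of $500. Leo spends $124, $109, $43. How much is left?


Add up expenses:
$124 + $109 + $43 = $276
Subtract from budget:
$500 - $276 = $224

$224


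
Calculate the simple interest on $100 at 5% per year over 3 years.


Use the formula I = P x R x T / 100
P x R x T = 100 x 5 x 3 = 1500
I = 1500 / 100 = $15

$15


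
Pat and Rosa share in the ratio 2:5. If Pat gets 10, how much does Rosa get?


Find the multiplier:
10 / 2 = 5
Apply to Rosa's share:
5 x 5 = 25

25


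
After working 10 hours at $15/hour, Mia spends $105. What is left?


Calculate earnings:
10 x $15 = $150
Subtract spending:
$150 - $105 = $45

$45


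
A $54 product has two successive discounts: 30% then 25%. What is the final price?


First discount:
30% of $54 = $16.20
Price after first discount:
$54 - $16.20 = $37.80
Second discount:
25% of $37.80 = $9.45
Final price:
$37.80 - $9.45 = $28.35

$28.35


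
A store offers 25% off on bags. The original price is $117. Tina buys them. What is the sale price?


Calculate the discount amount:
25% of $117 = $29.25
Subtract from original:
$117 - $29.25 = $87.75

$87.75


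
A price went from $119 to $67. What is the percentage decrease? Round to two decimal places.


Find the absolute change:
|67 - 119| = 52
Divide by original and multiply by 100:
52 / 119 x 100 = 43.6974...% ≈ 43.7%

43.7%


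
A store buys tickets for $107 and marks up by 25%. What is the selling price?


Calculate the markup amount:
25% of $107 = $26.75
Add to cost:
$107 + $26.75 = $133.75

$133.75


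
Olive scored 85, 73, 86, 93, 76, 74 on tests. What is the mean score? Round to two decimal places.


Add the scores:
85 + 73 + 86 + 93 + 76 + 74 = 487
Divide by the number of tests:
487 / 6 = 81.1666... ≈ 81.17

81.17


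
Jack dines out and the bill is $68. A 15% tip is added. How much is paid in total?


Calculate the tip:
15% of $68 = $10.20
Add tip to meal cost:
$68 + $10.20 = $78.20

$78.20


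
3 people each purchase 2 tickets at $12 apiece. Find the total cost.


Cost per person:
2 x $12 = $24
Group total:
3 x $24 = $72

$72


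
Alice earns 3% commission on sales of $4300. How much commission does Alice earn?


Convert rate to decimal:
3% = 0.03
Multiply by sales:
$4300 x 0.03 = $129

$129


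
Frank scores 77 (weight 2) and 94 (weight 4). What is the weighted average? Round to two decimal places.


Weighted sum:
2 x 77 + 4 x 94 = 530
Total weight:
2 + 4 = 6
Weighted average:
530 / 6 = 88.3333... ≈ 88.33

88.33


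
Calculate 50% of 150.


Convert percentage to decimal:
50% = 0.5
Multiply:
150 x 0.5 = 75

75


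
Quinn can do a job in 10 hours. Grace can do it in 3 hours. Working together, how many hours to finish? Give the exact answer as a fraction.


Quinn's rate: 1/10 of the job per hour
Grace's rate: 1/3 of the job per hour
Combined rate: 1/10 + 1/3 = 13/30 per hour
Time = 1 / (13/30) = 30/13 hours (≈ 2.31 hours)

30/13 hours


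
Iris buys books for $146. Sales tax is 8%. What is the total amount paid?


Calculate the tax:
8% of $146 = $11.68
Add tax to price:
$146 + $11.68 = $157.68

$157.68


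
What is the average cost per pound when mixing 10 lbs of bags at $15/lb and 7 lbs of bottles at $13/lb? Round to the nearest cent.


Cost of bags:
10 x $15 = $150
Cost of bottles:
7 x $13 = $91
Total cost: $150 + $91 = $241
Total weight: 17 lbs
Average: $241 / 17 = $14.1764... ≈ $14.18/lb

$14.18/lb


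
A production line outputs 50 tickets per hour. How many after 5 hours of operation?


Production rate: 50 tickets per hour
Time: 5 hours
Total: 50 x 5 = 250 tickets

250 tickets


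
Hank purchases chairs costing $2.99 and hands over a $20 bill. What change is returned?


Start with the amount paid:
$20
Subtract the price:
$20 - $2.99 = $17.01

$17.01


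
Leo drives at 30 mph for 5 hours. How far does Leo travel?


Use the formula: distance = speed x time
Speed = 30 mph, Time = 5 hours
30 x 5 = 150 miles

150 miles


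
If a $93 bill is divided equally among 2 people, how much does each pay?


Total bill: $93
Number of people: 2
Each pays: $93 / 2 = $46.50

$46.50


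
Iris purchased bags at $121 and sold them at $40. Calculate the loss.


Selling price = $40
Cost price = $121
Loss = cost price - selling price:
Loss = $121 - $40 = $81

$81


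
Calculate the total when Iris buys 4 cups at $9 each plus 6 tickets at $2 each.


Cost of cups:
4 x $9 = $36
Cost of tickets:
6 x $2 = $12
Add both:
$36 + $12 = $48

$48


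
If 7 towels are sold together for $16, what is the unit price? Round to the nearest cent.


Total cost: $16
Number of items: 7
Unit price: $16 / 7 = $2.2857... ≈ $2.29

$2.29


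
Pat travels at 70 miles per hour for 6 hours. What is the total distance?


Use the formula: distance = speed x time
Speed = 70 mph, Time = 6 hours
70 x 6 = 420 miles

420 miles


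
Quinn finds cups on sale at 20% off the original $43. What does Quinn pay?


Calculate the discount amount:
20% of $43 = $8.60
Subtract from original:
$43 - $8.60 = $34.40

$34.40


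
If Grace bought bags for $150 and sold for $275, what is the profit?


Selling price = $275
Cost price = $150
Profit = selling price - cost price:
Profit = $275 - $150 = $125

$125


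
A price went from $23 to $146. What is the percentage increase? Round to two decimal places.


Find the absolute change:
|146 - 23| = 123
Divide by original and multiply by 100:
123 / 23 x 100 = 534.7826...% ≈ 534.78%

534.78%


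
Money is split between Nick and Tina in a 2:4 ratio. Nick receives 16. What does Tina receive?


Find the multiplier:
16 / 2 = 8
Apply to Tina's share:
4 x 8 = 32

32


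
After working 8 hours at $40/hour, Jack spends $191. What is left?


Calculate earnings:
8 x $40 = $320
Subtract spending:
$320 - $191 = $129

$129


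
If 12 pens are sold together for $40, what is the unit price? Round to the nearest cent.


Total cost: $40
Number of items: 12
Unit price: $40 / 12 = $3.3333... ≈ $3.33

$3.33


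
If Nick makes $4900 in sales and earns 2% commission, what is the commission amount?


Convert rate to decimal:
2% = 0.02
Multiply by sales:
$4900 x 0.02 = $98

$98


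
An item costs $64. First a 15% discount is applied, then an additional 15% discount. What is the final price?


First discount:
15% of $64 = $9.60
Price after first discount:
$64 - $9.60 = $54.40
Second discount:
15% of $54.40 = $8.16
Final price:
$54.40 - $8.16 = $46.24

$46.24


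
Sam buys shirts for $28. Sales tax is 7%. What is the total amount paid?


Calculate the tax:
7% of $28 = $1.96
Add tax to price:
$28 + $1.96 = $29.96

$29.96


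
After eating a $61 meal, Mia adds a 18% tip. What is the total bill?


Calculate the tip:
18% of $61 = $10.98
Add tip to meal cost:
$61 + $10.98 = $71.98

$71.98


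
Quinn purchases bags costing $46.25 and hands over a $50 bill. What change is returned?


Start with the amount paid:
$50
Subtract the price:
$50 - $46.25 = $3.75

$3.75


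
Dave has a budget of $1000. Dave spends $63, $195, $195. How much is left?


Add up expenses:
$63 + $195 + $195 = $453
Subtract from budget:
$1000 - $453 = $547

$547


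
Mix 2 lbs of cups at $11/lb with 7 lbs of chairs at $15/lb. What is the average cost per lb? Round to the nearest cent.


Cost of cups:
2 x $11 = $22
Cost of chairs:
7 x $15 = $105
Total cost: $22 + $105 = $127
Total weight: 9 lbs
Average: $127 / 9 = $14.1111... ≈ $14.11/lb

$14.11/lb


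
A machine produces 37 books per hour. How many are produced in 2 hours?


Production rate: 37 books per hour
Time: 2 hours
Total: 37 x 2 = 74 books

74 books


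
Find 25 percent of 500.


Convert percentage to decimal:
25% = 0.25
Multiply:
500 x 0.25 = 125

125


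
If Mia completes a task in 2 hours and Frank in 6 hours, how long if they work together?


Mia's rate: 1/2 of the job per hour
Frank's rate: 1/6 of the job per hour
Combined rate: 1/2 + 1/6 = 2/3 per hour
Time = 1 / (2/3) = 3/2 = 1.5 hours

1.5 hours


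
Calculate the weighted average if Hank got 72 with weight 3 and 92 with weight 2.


Weighted sum:
3 x 72 + 2 x 92 = 400
Total weight:
3 + 2 = 5
Weighted average:
400 / 5 = 80

80


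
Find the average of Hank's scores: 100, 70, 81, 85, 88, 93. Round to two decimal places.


Add the scores:
100 + 70 + 81 + 85 + 88 + 93 = 517
Divide by the number of tests:
517 / 6 = 86.1666... ≈ 86.17

86.17


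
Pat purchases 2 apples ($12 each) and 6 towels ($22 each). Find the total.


Cost of apples:
2 x $12 = $24
Cost of towels:
6 x $22 = $132
Add both:
$24 + $132 = $156

$156


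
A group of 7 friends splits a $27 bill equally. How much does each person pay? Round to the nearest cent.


Total bill: $27
Number of people: 7
Each pays: $27 / 7 = $3.8571... ≈ $3.86

$3.86


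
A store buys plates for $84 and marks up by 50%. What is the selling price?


Calculate the markup amount:
50% of $84 = $42
Add to cost:
$84 + $42 = $126

$126


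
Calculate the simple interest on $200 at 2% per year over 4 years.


Use the formula I = P x R x T / 100
P x R x T = 200 x 2 x 4 = 1600
I = 1600 / 100 = $16

$16


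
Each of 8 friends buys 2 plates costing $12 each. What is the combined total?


Cost per person:
2 x $12 = $24
Group total:
8 x $24 = $192

$192


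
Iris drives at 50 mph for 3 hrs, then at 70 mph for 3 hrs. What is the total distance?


Leg 1 distance:
50 x 3 = 150 miles
Leg 2 distance:
70 x 3 = 210 miles
Total distance:
150 + 210 = 360 miles

360 miles


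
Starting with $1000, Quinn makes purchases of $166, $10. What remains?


Add up expenses:
$166 + $10 = $176
Subtract from budget:
$1000 - $176 = $824

$824


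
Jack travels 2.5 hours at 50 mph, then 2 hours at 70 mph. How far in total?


Leg 1 distance:
50 x 2.5 = 125 miles
Leg 2 distance:
70 x 2 = 140 miles
Total distance:
125 + 140 = 265 miles

265 miles


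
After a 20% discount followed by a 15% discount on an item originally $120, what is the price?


First discount:
20% of $120 = $24
Price after first discount:
$120 - $24 = $96
Second discount:
15% of $96 = $14.40
Final price:
$96 - $14.40 = $81.60

$81.60


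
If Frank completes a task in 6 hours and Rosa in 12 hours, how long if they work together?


Frank's rate: 1/6 of the job per hour
Rosa's rate: 1/12 of the job per hour
Combined rate: 1/6 + 1/12 = 1/4 per hour
Time = 1 / (1/4) = 4 hours

4 hours


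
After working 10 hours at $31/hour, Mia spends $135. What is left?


Calculate earnings:
10 x $31 = $310
Subtract spending:
$310 - $135 = $175

$175


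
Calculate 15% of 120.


Convert percentage to decimal:
15% = 0.15
Multiply:
120 x 0.15 = 18

18


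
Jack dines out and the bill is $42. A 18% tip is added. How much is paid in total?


Calculate the tip:
18% of $42 = $7.56
Add tip to meal cost:
$42 + $7.56 = $49.56

$49.56


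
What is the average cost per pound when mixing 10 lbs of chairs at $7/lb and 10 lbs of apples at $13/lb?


Cost of chairs:
10 x $7 = $70
Cost of apples:
10 x $13 = $130
Total cost: $70 + $130 = $200
Total weight: 20 lbs
Average: $200 / 20 = $10/lb

$10/lb


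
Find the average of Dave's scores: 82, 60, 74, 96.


Add the scores:
82 + 60 + 74 + 96 = 312
Divide by the number of tests:
312 / 4 = 78

78


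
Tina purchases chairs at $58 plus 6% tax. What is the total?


Calculate the tax:
6% of $58 = $3.48
Add tax to price:
$58 + $3.48 = $61.48

$61.48


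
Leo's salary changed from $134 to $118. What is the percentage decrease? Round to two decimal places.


Find the absolute change:
|118 - 134| = 16
Divide by original and multiply by 100:
16 / 134 x 100 = 11.9402...% ≈ 11.94%

11.94%


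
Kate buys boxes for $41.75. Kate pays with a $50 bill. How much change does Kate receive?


Start with the amount paid:
$50
Subtract the price:
$50 - $41.75 = $8.25

$8.25


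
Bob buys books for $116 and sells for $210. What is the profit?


Selling price = $210
Cost price = $116
Profit = selling price - cost price:
Profit = $210 - $116 = $94

$94


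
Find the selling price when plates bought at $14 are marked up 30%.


Calculate the markup amount:
30% of $14 = $4.20
Add to cost:
$14 + $4.20 = $18.20

$18.20


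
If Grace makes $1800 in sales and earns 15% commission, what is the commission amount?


Convert rate to decimal:
15% = 0.15
Multiply by sales:
$1800 x 0.15 = $270

$270


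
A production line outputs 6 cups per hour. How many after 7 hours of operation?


Production rate: 6 cups per hour
Time: 7 hours
Total: 6 x 7 = 42 cups

42 cups


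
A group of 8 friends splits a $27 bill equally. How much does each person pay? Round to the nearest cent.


Total bill: $27
Number of people: 8
Each pays: $27 / 8 = $3.375 ≈ $3.38

$3.38


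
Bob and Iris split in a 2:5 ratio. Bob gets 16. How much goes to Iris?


Find the multiplier:
16 / 2 = 8
Apply to Iris's share:
5 x 8 = 40

40


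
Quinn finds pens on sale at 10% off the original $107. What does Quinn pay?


Calculate the discount amount:
10% of $107 = $10.70
Subtract from original:
$107 - $10.70 = $96.30

$96.30


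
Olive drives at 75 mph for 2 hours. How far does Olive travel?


Use the formula: distance = speed x time
Speed = 75 mph, Time = 2 hours
75 x 2 = 150 miles

150 miles


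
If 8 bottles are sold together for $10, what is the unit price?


Total cost: $10
Number of items: 8
Unit price: $10 / 8 = $1.25

$1.25


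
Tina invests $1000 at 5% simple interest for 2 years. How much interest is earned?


Use the formula I = P x R x T / 100
P x R x T = 1000 x 5 x 2 = 10000
I = 10000 / 100 = $100

$100


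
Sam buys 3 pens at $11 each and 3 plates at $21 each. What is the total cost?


Cost of pens:
3 x $11 = $33
Cost of plates:
3 x $21 = $63
Add both:
$33 + $63 = $96

$96


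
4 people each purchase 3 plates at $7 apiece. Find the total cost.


Cost per person:
3 x $7 = $21
Group total:
4 x $21 = $84

$84


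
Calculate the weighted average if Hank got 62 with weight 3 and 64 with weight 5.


Weighted sum:
3 x 62 + 5 x 64 = 506
Total weight:
3 + 5 = 8
Weighted average:
506 / 8 = 63.25

63.25


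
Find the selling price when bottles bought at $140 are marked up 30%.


Calculate the markup amount:
30% of $140 = $42
Add to cost:
$140 + $42 = $182

$182


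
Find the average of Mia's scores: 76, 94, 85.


Add the scores:
76 + 94 + 85 = 255
Divide by the number of tests:
255 / 3 = 85

85


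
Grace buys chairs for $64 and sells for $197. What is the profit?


Selling price = $197
Cost price = $64
Profit = selling price - cost price:
Profit = $197 - $64 = $133

$133


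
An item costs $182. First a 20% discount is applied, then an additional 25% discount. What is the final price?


First discount:
20% of $182 = $36.40
Price after first discount:
$182 - $36.40 = $145.60
Second discount:
25% of $145.60 = $36.40
Final price:
$145.60 - $36.40 = $109.20

$109.20


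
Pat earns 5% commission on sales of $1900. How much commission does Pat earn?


Convert rate to decimal:
5% = 0.05
Multiply by sales:
$1900 x 0.05 = $95

$95


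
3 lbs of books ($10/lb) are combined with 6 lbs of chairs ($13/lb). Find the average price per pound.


Cost of books:
3 x $10 = $30
Cost of chairs:
6 x $13 = $78
Total cost: $30 + $78 = $108
Total weight: 9 lbs
Average: $108 / 9 = $12/lb

$12/lb


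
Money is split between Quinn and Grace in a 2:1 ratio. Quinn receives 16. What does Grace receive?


Find the multiplier:
16 / 2 = 8
Apply to Grace's share:
1 x 8 = 8

8


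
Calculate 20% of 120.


Convert percentage to decimal:
20% = 0.2
Multiply:
120 x 0.2 = 24

24


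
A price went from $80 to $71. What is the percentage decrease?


Find the absolute change:
|71 - 80| = 9
Divide by original and multiply by 100:
9 / 80 x 100 = 11.25%

11.25%


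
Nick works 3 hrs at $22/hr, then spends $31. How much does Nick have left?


Calculate earnings:
3 x $22 = $66
Subtract spending:
$66 - $31 = $35

$35


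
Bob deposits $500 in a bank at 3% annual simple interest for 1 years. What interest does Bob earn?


Use the formula I = P x R x T / 100
P x R x T = 500 x 3 x 1 = 1500
I = 1500 / 100 = $15

$15


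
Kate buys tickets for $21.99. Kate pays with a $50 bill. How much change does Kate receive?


Start with the amount paid:
$50
Subtract the price:
$50 - $21.99 = $28.01

$28.01


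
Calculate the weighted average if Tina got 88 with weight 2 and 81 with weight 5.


Weighted sum:
2 x 88 + 5 x 81 = 581
Total weight:
2 + 5 = 7
Weighted average:
581 / 7 = 83

83


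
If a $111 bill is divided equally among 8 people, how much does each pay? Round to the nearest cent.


Total bill: $111
Number of people: 8
Each pays: $111 / 8 = $13.875 ≈ $13.88

$13.88


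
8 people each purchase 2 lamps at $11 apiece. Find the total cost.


Cost per person:
2 x $11 = $22
Group total:
8 x $22 = $176

$176


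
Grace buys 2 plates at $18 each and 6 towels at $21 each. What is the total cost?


Cost of plates:
2 x $18 = $36
Cost of towels:
6 x $21 = $126
Add both:
$36 + $126 = $162

$162


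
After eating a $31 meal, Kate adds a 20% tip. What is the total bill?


Calculate the tip:
20% of $31 = $6.20
Add tip to meal cost:
$31 + $6.20 = $37.20

$37.20


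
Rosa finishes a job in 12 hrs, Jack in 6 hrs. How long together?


Rosa's rate: 1/12 of the job per hour
Jack's rate: 1/6 of the job per hour
Combined rate: 1/12 + 1/6 = 1/4 per hour
Time = 1 / (1/4) = 4 hours

4 hours


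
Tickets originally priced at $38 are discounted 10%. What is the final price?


Calculate the discount amount:
10% of $38 = $3.80
Subtract from original:
$38 - $3.80 = $34.20

$34.20


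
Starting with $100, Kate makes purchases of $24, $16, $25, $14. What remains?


Add up expenses:
$24 + $16 + $25 + $14 = $79
Subtract from budget:
$100 - $79 = $21

$21


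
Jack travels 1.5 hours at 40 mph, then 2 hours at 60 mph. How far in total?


Leg 1 distance:
40 x 1.5 = 60 miles
Leg 2 distance:
60 x 2 = 120 miles
Total distance:
60 + 120 = 180 miles

180 miles


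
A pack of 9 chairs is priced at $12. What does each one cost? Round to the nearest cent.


Total cost: $12
Number of items: 9
Unit price: $12 / 9 = $1.3333... ≈ $1.33

$1.33


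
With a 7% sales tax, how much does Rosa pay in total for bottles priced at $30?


Calculate the tax:
7% of $30 = $2.10
Add tax to price:
$30 + $2.10 = $32.10

$32.10


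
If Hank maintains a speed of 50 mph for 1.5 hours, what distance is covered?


Use the formula: distance = speed x time
Speed = 50 mph, Time = 1.5 hours
50 x 1.5 = 75 miles

75 miles


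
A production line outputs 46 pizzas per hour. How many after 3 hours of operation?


Production rate: 46 pizzas per hour
Time: 3 hours
Total: 46 x 3 = 138 pizzas

138 pizzas


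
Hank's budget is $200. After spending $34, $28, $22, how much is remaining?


Add up expenses:
$34 + $28 + $22 = $84
Subtract from budget:
$200 - $84 = $116

$116


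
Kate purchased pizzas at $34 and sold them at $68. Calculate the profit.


Selling price = $68
Cost price = $34
Profit = selling price - cost price:
Profit = $68 - $34 = $34

$34


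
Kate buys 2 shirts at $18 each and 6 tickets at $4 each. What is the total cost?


Cost of shirts:
2 x $18 = $36
Cost of tickets:
6 x $4 = $24
Add both:
$36 + $24 = $60

$60


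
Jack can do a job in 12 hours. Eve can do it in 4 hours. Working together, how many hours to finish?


Jack's rate: 1/12 of the job per hour
Eve's rate: 1/4 of the job per hour
Combined rate: 1/12 + 1/4 = 1/3 per hour
Time = 1 / (1/3) = 3 hours

3 hours


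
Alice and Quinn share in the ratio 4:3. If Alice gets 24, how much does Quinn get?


Find the multiplier:
24 / 4 = 6
Apply to Quinn's share:
3 x 6 = 18

18


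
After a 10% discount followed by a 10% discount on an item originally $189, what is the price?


First discount:
10% of $189 = $18.90
Price after first discount:
$189 - $18.90 = $170.10
Second discount:
10% of $170.10 = $17.01
Final price:
$170.10 - $17.01 = $153.09

$153.09


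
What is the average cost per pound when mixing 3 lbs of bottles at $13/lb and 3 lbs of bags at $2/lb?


Cost of bottles:
3 x $13 = $39
Cost of bags:
3 x $2 = $6
Total cost: $39 + $6 = $45
Total weight: 6 lbs
Average: $45 / 6 = $7.50/lb

$7.50/lb


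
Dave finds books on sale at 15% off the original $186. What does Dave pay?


Calculate the discount amount:
15% of $186 = $27.90
Subtract from original:
$186 - $27.90 = $158.10

$158.10


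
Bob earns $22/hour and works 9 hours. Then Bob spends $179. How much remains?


Calculate earnings:
9 x $22 = $198
Subtract spending:
$198 - $179 = $19

$19


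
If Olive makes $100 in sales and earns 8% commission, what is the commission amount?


Convert rate to decimal:
8% = 0.08
Multiply by sales:
$100 x 0.08 = $8

$8


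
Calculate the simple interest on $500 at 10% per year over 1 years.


Use the formula I = P x R x T / 100
P x R x T = 500 x 10 x 1 = 5000
I = 5000 / 100 = $50

$50


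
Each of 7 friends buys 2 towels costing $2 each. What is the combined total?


Cost per person:
2 x $2 = $4
Group total:
7 x $4 = $28

$28


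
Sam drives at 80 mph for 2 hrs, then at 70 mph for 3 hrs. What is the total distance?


Leg 1 distance:
80 x 2 = 160 miles
Leg 2 distance:
70 x 3 = 210 miles
Total distance:
160 + 210 = 370 miles

370 miles


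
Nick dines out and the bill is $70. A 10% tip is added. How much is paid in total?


Calculate the tip:
10% of $70 = $7
Add tip to meal cost:
$70 + $7 = $77

$77


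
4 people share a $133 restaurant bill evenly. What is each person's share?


Total bill: $133
Number of people: 4
Each pays: $133 / 4 = $33.25

$33.25


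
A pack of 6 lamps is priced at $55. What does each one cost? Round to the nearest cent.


Total cost: $55
Number of items: 6
Unit price: $55 / 6 = $9.1666... ≈ $9.17

$9.17


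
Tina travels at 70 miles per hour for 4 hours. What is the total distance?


Use the formula: distance = speed x time
Speed = 70 mph, Time = 4 hours
70 x 4 = 280 miles

280 miles


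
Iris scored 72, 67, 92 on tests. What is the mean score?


Add the scores:
72 + 67 + 92 = 231
Divide by the number of tests:
231 / 3 = 77

77


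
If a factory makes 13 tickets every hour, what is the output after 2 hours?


Production rate: 13 tickets per hour
Time: 2 hours
Total: 13 x 2 = 26 tickets

26 tickets


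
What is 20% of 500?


Convert percentage to decimal:
20% = 0.2
Multiply:
500 x 0.2 = 100

100


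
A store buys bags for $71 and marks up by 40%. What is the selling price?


Calculate the markup amount:
40% of $71 = $28.40
Add to cost:
$71 + $28.40 = $99.40

$99.40


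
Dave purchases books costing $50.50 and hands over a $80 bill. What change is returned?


Start with the amount paid:
$80
Subtract the price:
$80 - $50.50 = $29.50

$29.50


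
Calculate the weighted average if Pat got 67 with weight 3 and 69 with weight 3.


Weighted sum:
3 x 67 + 3 x 69 = 408
Total weight:
3 + 3 = 6
Weighted average:
408 / 6 = 68

68


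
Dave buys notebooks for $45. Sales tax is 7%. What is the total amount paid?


Calculate the tax:
7% of $45 = $3.15
Add tax to price:
$45 + $3.15 = $48.15

$48.15


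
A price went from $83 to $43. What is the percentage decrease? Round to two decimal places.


Find the absolute change:
|43 - 83| = 40
Divide by original and multiply by 100:
40 / 83 x 100 = 48.1927...% ≈ 48.19%

48.19%


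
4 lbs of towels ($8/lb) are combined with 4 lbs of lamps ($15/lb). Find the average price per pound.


Cost of towels:
4 x $8 = $32
Cost of lamps:
4 x $15 = $60
Total cost: $32 + $60 = $92
Total weight: 8 lbs
Average: $92 / 8 = $11.50/lb

$11.50/lb


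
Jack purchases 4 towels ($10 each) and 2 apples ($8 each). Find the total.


Cost of towels:
4 x $10 = $40
Cost of apples:
2 x $8 = $16
Add both:
$40 + $16 = $56

$56


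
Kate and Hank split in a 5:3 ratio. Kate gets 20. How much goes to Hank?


Find the multiplier:
20 / 5 = 4
Apply to Hank's share:
3 x 4 = 12

12


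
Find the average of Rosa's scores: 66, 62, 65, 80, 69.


Add the scores:
66 + 62 + 65 + 80 + 69 = 342
Divide by the number of tests:
342 / 5 = 68.4

68.4


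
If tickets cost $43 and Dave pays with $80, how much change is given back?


Start with the amount paid:
$80
Subtract the price:
$80 - $43 = $37

$37


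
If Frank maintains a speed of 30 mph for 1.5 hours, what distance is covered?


Use the formula: distance = speed x time
Speed = 30 mph, Time = 1.5 hours
30 x 1.5 = 45 miles

45 miles


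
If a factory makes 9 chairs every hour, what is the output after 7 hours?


Production rate: 9 chairs per hour
Time: 7 hours
Total: 9 x 7 = 63 chairs

63 chairs


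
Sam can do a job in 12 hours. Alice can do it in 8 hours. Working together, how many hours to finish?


Sam's rate: 1/12 of the job per hour
Alice's rate: 1/8 of the job per hour
Combined rate: 1/12 + 1/8 = 5/24 per hour
Time = 1 / (5/24) = 24/5 = 4.8 hours

4.8 hours


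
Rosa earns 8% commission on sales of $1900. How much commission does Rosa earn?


Convert rate to decimal:
8% = 0.08
Multiply by sales:
$1900 x 0.08 = $152

$152


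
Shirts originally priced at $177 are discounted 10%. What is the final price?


Calculate the discount amount:
10% of $177 = $17.70
Subtract from original:
$177 - $17.70 = $159.30

$159.30


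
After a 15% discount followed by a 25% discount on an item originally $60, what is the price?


First discount:
15% of $60 = $9
Price after first discount:
$60 - $9 = $51
Second discount:
25% of $51 = $12.75
Final price:
$51 - $12.75 = $38.25

$38.25


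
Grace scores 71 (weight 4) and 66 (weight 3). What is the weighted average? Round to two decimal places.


Weighted sum:
4 x 71 + 3 x 66 = 482
Total weight:
4 + 3 = 7
Weighted average:
482 / 7 = 68.8571... ≈ 68.86

68.86


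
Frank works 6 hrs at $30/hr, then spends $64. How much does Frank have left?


Calculate earnings:
6 x $30 = $180
Subtract spending:
$180 - $64 = $116

$116


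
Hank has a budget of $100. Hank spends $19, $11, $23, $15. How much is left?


Add up expenses:
$19 + $11 + $23 + $15 = $68
Subtract from budget:
$100 - $68 = $32

$32


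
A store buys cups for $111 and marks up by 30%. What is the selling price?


Calculate the markup amount:
30% of $111 = $33.30
Add to cost:
$111 + $33.30 = $144.30

$144.30


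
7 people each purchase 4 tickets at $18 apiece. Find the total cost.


Cost per person:
4 x $18 = $72
Group total:
7 x $72 = $504

$504


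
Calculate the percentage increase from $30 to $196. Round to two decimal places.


Find the absolute change:
|196 - 30| = 166
Divide by original and multiply by 100:
166 / 30 x 100 = 553.3333...% ≈ 553.33%

553.33%


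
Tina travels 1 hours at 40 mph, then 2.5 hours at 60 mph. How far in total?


Leg 1 distance:
40 x 1 = 40 miles
Leg 2 distance:
60 x 2.5 = 150 miles
Total distance:
40 + 150 = 190 miles

190 miles


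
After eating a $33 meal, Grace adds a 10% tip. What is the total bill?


Calculate the tip:
10% of $33 = $3.30
Add tip to meal cost:
$33 + $3.30 = $36.30

$36.30


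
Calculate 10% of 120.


Convert percentage to decimal:
10% = 0.1
Multiply:
120 x 0.1 = 12

12


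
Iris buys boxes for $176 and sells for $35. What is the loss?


Selling price = $35
Cost price = $176
Loss = cost price - selling price:
Loss = $176 - $35 = $141

$141


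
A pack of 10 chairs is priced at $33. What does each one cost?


Total cost: $33
Number of items: 10
Unit price: $33 / 10 = $3.30

$3.30


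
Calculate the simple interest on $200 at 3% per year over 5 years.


Use the formula I = P x R x T / 100
P x R x T = 200 x 3 x 5 = 3000
I = 3000 / 100 = $30

$30


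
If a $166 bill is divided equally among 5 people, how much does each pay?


Total bill: $166
Number of people: 5
Each pays: $166 / 5 = $33.20

$33.20


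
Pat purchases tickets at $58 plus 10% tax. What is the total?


Calculate the tax:
10% of $58 = $5.80
Add tax to price:
$58 + $5.80 = $63.80

$63.80


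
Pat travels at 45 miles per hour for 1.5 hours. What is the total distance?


Use the formula: distance = speed x time
Speed = 45 mph, Time = 1.5 hours
45 x 1.5 = 67.5 miles

67.5 miles


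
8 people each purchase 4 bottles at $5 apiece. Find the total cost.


Cost per person:
4 x $5 = $20
Group total:
8 x $20 = $160

$160


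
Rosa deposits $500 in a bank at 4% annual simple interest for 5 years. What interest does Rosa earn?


Use the formula I = P x R x T / 100
P x R x T = 500 x 4 x 5 = 10000
I = 10000 / 100 = $100

$100


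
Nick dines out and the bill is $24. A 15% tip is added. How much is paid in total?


Calculate the tip:
15% of $24 = $3.60
Add tip to meal cost:
$24 + $3.60 = $27.60

$27.60


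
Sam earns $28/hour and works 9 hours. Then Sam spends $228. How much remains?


Calculate earnings:
9 x $28 = $252
Subtract spending:
$252 - $228 = $24

$24


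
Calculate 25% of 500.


Convert percentage to decimal:
25% = 0.25
Multiply:
500 x 0.25 = 125

125


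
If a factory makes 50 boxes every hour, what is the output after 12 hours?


Production rate: 50 boxes per hour
Time: 12 hours
Total: 50 x 12 = 600 boxes

600 boxes


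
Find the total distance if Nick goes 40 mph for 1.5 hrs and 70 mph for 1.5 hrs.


Leg 1 distance:
40 x 1.5 = 60 miles
Leg 2 distance:
70 x 1.5 = 105 miles
Total distance:
60 + 105 = 165 miles

165 miles


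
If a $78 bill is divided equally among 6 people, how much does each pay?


Total bill: $78
Number of people: 6
Each pays: $78 / 6 = $13

$13


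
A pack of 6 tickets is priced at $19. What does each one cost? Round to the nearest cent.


Total cost: $19
Number of items: 6
Unit price: $19 / 6 = $3.1666... ≈ $3.17

$3.17


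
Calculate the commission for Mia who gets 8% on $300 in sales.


Convert rate to decimal:
8% = 0.08
Multiply by sales:
$300 x 0.08 = $24

$24


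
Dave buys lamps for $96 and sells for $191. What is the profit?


Selling price = $191
Cost price = $96
Profit = selling price - cost price:
Profit = $191 - $96 = $95

$95


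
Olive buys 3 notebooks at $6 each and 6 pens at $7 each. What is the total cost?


Cost of notebooks:
3 x $6 = $18
Cost of pens:
6 x $7 = $42
Add both:
$18 + $42 = $60

$60


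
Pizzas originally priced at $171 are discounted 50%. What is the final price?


Calculate the discount amount:
50% of $171 = $85.50
Subtract from original:
$171 - $85.50 = $85.50

$85.50


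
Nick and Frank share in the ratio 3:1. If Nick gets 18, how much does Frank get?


Find the multiplier:
18 / 3 = 6
Apply to Frank's share:
1 x 6 = 6

6


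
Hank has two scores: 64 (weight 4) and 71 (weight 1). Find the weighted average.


Weighted sum:
4 x 64 + 1 x 71 = 327
Total weight:
4 + 1 = 5
Weighted average:
327 / 5 = 65.4

65.4


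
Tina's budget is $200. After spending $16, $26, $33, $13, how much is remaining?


Add up expenses:
$16 + $26 + $33 + $13 = $88
Subtract from budget:
$200 - $88 = $112

$112


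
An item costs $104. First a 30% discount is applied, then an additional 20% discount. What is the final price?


First discount:
30% of $104 = $31.20
Price after first discount:
$104 - $31.20 = $72.80
Second discount:
20% of $72.80 = $14.56
Final price:
$72.80 - $14.56 = $58.24

$58.24


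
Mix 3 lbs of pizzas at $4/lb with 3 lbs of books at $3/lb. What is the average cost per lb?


Cost of pizzas:
3 x $4 = $12
Cost of books:
3 x $3 = $9
Total cost: $12 + $9 = $21
Total weight: 6 lbs
Average: $21 / 6 = $3.50/lb

$3.50/lb


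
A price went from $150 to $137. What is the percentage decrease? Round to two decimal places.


Find the absolute change:
|137 - 150| = 13
Divide by original and multiply by 100:
13 / 150 x 100 = 8.6666...% ≈ 8.67%

8.67%


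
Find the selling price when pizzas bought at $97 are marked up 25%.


Calculate the markup amount:
25% of $97 = $24.25
Add to cost:
$97 + $24.25 = $121.25

$121.25


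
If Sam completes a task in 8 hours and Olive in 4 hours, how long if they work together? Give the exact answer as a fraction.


Sam's rate: 1/8 of the job per hour
Olive's rate: 1/4 of the job per hour
Combined rate: 1/8 + 1/4 = 3/8 per hour
Time = 1 / (3/8) = 8/3 hours (≈ 2.67 hours)

8/3 hours


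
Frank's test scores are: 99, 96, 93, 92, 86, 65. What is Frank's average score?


Add the scores:
99 + 96 + 93 + 92 + 86 + 65 = 531
Divide by the number of tests:
531 / 6 = 88.5

88.5


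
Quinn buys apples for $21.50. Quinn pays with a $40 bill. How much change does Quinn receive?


Start with the amount paid:
$40
Subtract the price:
$40 - $21.50 = $18.50

$18.50


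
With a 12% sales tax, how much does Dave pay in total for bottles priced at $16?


Calculate the tax:
12% of $16 = $1.92
Add tax to price:
$16 + $1.92 = $17.92

$17.92


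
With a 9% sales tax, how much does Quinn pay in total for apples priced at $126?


Calculate the tax:
9% of $126 = $11.34
Add tax to price:
$126 + $11.34 = $137.34

$137.34


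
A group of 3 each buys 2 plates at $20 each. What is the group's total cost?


Cost per person:
2 x $20 = $40
Group total:
3 x $40 = $120

$120


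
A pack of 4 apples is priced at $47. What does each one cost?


Total cost: $47
Number of items: 4
Unit price: $47 / 4 = $11.75

$11.75


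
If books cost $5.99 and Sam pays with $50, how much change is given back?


Start with the amount paid:
$50
Subtract the price:
$50 - $5.99 = $44.01

$44.01


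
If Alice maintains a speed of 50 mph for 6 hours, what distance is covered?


Use the formula: distance = speed x time
Speed = 50 mph, Time = 6 hours
50 x 6 = 300 miles

300 miles


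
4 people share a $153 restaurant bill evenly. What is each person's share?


Total bill: $153
Number of people: 4
Each pays: $153 / 4 = $38.25

$38.25


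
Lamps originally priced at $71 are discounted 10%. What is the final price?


Calculate the discount amount:
10% of $71 = $7.10
Subtract from original:
$71 - $7.10 = $63.90

$63.90


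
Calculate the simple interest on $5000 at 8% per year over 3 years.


Use the formula I = P x R x T / 100
P x R x T = 5000 x 8 x 3 = 120000
I = 120000 / 100 = $1200

$1200
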